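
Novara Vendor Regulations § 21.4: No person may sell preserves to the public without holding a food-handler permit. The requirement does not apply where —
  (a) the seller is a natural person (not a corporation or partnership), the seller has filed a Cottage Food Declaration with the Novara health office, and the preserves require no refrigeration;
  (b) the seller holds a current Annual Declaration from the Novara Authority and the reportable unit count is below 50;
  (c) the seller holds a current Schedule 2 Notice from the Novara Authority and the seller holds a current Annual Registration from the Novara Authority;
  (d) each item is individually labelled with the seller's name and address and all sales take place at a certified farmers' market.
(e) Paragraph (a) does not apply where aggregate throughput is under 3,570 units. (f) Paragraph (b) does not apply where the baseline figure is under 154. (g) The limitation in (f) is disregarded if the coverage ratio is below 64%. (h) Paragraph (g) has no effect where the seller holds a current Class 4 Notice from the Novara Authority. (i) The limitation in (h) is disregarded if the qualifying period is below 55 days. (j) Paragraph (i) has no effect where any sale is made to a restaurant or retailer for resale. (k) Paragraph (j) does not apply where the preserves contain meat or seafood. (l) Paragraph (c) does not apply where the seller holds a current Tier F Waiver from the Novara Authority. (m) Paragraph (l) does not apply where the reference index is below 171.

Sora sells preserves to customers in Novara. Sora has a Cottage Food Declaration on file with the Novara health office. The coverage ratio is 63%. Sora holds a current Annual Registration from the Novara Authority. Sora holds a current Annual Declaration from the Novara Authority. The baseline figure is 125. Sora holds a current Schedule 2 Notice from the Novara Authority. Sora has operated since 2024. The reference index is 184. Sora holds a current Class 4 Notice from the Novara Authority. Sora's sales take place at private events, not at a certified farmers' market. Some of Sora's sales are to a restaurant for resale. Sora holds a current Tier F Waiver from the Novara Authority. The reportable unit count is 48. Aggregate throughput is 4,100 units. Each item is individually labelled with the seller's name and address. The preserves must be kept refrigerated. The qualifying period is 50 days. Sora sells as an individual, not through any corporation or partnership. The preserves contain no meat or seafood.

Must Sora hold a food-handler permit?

Exception (a) requires that the preserves require no refrigeration; but the preserves require refrigeration, so (a) is unavailable.
Exception (b) is satisfied on its face — a current Annual Declaration is held; the reportable unit count is 48, below the 50 limit. But applying paragraphs (f)–(k): (f) is engaged — the baseline figure is 125, under the 154 limit. (g) is engaged (the coverage ratio is 63%, below the 64% limit), but is itself disapplied by (h): (h) operates against (g): a current Class 4 Notice is held. (i) applies (the qualifying period is 50 days, below the 55 days limit), but is itself disapplied by (j): (j) is triggered — some sales are to a restaurant for resale. (k), which would lift (j), is not engaged — the preserves contain no meat or seafood. So (b) is unavailable.
Exception (c): a current Schedule 2 Notice is held; a current Annual Registration is held — every condition holds. But: (l) operates against (c): a current Tier F Waiver is held. (m), which would lift (l), is not triggered — the reference index is 184, not below 171. Exception (c) does not apply.
Exception (d) does not apply: sales are at private events, not a certified farmers' market.
No exception is made out. Sora falls within the general rule.

Yes — Sora must hold a food-handler permit.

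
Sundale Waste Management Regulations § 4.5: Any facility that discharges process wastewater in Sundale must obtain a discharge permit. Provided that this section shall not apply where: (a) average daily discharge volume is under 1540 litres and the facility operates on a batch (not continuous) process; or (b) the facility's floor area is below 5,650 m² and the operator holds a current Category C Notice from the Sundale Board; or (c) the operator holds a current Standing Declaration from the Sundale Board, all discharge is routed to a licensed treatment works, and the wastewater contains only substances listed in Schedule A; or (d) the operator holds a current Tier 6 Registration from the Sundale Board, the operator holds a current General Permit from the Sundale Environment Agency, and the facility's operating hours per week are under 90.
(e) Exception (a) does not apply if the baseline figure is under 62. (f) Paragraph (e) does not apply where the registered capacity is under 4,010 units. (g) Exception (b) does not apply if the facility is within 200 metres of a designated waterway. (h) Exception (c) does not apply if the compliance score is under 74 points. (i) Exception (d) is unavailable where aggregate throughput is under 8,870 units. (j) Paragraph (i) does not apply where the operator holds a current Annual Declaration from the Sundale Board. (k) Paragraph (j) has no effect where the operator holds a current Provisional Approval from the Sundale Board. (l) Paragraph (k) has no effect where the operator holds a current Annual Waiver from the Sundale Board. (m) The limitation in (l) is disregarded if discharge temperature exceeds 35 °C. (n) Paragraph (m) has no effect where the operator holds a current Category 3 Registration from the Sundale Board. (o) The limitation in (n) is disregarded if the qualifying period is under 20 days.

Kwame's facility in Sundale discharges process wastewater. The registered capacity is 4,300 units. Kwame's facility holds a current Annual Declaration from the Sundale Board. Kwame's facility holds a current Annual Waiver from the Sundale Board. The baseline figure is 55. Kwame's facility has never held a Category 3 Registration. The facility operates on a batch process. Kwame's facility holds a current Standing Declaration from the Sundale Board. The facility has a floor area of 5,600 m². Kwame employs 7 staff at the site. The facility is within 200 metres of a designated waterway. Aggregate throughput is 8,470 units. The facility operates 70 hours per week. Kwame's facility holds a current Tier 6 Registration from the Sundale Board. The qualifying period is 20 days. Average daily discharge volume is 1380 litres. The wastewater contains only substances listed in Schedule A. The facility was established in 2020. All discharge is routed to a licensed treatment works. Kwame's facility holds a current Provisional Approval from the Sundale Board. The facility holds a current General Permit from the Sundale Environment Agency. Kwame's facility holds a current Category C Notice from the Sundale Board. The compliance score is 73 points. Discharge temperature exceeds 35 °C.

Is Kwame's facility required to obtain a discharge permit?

Exception (a) is satisfied on its face — average daily discharge volume is 1380 litres, under the 1540 litres limit; the facility operates on a batch process. But applying paragraphs (e)–(f): (e) applies — the baseline figure is 55, under the 62 limit. (f) does not operate here (the registered capacity is 4,300 units, not under 4,010 units), so (e) stands. Exception (a) does not apply.
Exception (b): the facility's floor area is 5,600 m², below the 5,650 m² limit; a current Category C Notice is held — every condition holds. Turning to paragraph (g): (g) operates — the facility is within 200 m of a designated waterway. Exception (b) does not apply.
Exception (c)'s conditions are all satisfied: a current Standing Declaration is held; discharge is routed to a licensed treatment works; the wastewater is Schedule-A-only. Turning to paragraph (h): (h) operates against (c): the compliance score is 73 points, under the 74 points limit. So (c) is unavailable.
All of (d)'s requirements are met (a current Tier 6 Registration is held; a current General Permit is held; the facility's operating hours per week are 70, under the 90 limit). Turning to paragraphs (i)–(o): (i) operates — aggregate throughput is 8,470 units, under the 8,870 units limit. (j) is triggered (a current Annual Declaration is held), but is overridden by (k): (k) is engaged — a current Provisional Approval is held. (l) is engaged (a current Annual Waiver is held), but is displaced by (m): (m) operates against (l): discharge temperature exceeds 35 °C. (n) is not triggered (no current Category 3 Registration is held), so (m) stands. Exception (d) does not apply.
No exception applies. The general rule governs.

Yes — Kwame's facility must obtain a discharge permit.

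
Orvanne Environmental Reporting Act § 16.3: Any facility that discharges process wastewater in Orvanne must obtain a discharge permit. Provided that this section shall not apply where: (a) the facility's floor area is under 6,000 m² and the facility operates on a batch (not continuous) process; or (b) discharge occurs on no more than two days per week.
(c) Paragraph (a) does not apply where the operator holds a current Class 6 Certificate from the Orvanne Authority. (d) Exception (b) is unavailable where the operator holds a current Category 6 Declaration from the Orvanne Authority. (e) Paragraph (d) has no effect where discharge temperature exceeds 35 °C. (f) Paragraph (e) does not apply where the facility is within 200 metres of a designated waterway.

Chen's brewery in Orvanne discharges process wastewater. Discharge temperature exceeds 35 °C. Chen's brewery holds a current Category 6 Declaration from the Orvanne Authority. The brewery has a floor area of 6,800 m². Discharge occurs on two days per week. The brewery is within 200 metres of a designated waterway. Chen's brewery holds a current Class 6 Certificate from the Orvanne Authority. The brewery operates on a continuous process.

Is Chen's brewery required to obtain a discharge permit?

Exception (a) requires that the facility's floor area is under 6,000 m²; but the facility's floor area is 6,800 m², not under 6,000 m², so (a) is unavailable.
Exception (b) is satisfied on its face — discharge occurs on no more than two days per week. But applying paragraphs (d)–(f): (d) operates against (b): a current Category 6 Declaration is held. (e) would limit (d) — discharge temperature exceeds 35 °C — but (f) sets (e) aside: (f) is engaged — the brewery is within 200 m of a designated waterway. So (b) is unavailable.
None of the exceptions is available; § 16.3 applies in full.

Yes — Chen's brewery must obtain a discharge permit.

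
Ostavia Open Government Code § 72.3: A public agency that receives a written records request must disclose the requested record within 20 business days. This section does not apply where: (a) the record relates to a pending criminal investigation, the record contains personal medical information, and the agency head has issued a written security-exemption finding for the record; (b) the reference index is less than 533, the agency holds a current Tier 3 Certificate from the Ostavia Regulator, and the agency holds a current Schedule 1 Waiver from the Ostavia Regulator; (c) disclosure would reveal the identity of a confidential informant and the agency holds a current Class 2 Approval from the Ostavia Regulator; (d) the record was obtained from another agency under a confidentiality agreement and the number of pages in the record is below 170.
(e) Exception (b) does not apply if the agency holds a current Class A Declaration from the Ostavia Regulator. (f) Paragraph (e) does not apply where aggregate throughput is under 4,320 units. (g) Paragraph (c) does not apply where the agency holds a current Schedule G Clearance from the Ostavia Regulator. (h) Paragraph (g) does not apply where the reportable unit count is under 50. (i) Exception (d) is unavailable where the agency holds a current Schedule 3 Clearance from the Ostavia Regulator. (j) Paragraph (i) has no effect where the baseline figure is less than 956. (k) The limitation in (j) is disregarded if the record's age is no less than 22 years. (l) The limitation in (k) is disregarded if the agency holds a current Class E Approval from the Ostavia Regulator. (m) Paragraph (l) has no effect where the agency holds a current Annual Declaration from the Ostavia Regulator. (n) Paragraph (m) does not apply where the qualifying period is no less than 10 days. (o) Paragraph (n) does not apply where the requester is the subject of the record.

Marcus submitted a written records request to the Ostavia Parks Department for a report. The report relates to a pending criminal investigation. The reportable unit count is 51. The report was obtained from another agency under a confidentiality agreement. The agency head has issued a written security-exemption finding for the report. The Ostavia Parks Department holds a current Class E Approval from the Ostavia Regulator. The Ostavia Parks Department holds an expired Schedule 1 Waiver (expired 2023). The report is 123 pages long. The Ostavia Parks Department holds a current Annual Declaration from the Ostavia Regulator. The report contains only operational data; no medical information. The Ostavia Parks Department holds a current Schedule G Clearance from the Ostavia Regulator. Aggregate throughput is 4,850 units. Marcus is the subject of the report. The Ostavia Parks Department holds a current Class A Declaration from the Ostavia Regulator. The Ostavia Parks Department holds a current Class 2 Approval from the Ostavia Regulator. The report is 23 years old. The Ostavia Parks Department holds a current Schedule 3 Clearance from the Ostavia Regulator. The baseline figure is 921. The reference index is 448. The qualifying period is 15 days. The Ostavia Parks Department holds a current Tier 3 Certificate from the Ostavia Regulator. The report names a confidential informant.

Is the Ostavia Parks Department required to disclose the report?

Yes — the Ostavia Parks Department must disclose the report.

Exception (a) requires that the record contains personal medical information; but the report contains only operational data, so (a) is unavailable.
Exception (b) does not apply: no current Schedule 1 Waiver is held.
Exception (c)'s conditions are all satisfied: the report names a confidential informant; a current Class 2 Approval is held. But: (g) operates against (c): a current Schedule G Clearance is held. (h), which would lift (g), is not engaged — the reportable unit count is 51, not under 50. So (c) is unavailable.
Exception (d) is satisfied on its face — the report was obtained under a confidentiality agreement; the number of pages in the record is 123, below the 170 limit. Turning to paragraphs (i)–(o): (i) operates — a current Schedule 3 Clearance is held. (j) applies (the baseline figure is 921, less than the 956 limit), but yields to (k): (k) operates against (j): the record's age is 23 years, meeting the 22 years threshold. (l) operates (a current Class E Approval is held), but is itself disapplied by (m): (m) operates against (l): a current Annual Declaration is held. (n) would limit (m) — the qualifying period is 15 days, meeting the 10 days threshold — but (o) sets (n) aside: (o) operates against (n): Marcus is the subject of the report. Exception (d) does not apply.
No exception applies. The general rule governs.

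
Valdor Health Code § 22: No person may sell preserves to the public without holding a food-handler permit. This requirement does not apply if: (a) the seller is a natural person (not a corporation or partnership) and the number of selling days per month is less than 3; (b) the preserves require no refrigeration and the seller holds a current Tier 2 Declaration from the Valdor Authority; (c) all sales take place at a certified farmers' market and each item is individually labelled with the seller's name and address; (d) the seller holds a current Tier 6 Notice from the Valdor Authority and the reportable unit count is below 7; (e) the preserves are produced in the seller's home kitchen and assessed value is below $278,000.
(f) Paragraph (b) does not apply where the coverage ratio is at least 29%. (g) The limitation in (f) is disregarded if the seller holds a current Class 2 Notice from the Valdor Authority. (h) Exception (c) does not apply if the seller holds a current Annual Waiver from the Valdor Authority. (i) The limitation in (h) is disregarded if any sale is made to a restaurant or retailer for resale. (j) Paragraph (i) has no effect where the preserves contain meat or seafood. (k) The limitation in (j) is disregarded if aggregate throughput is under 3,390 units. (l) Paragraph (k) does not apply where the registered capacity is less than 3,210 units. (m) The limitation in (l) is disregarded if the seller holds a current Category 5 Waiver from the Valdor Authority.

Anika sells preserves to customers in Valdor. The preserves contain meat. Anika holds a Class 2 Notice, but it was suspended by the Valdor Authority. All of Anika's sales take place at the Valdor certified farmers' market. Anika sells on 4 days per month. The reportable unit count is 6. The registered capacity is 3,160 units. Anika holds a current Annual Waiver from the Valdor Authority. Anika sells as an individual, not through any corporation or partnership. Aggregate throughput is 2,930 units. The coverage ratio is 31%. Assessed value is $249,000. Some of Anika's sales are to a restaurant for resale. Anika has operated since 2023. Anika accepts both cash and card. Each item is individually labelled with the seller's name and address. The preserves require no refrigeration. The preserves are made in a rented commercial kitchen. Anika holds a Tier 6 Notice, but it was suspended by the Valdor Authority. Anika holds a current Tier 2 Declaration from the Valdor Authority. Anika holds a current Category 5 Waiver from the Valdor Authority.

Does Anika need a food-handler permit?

Exception (a) requires that the number of selling days per month is less than 3; but the number of selling days per month is 4, not less than 3, so (a) is unavailable.
All of (b)'s requirements are met (the preserves are shelf-stable; a current Tier 2 Declaration is held). However, paragraphs (f)–(g) must be considered: (f) is triggered — the coverage ratio is 31%, meeting the 29% threshold. (g), which would lift (f), is inapplicable — the Class 2 Notice is not current. (b) is therefore removed.
All of (c)'s requirements are met (all sales are at a certified farmers' market; items are individually labelled). Applying paragraphs (h)–(m): (h) is engaged (a current Annual Waiver is held), but is overridden by (i): (i) operates against (h): some sales are to a restaurant for resale. (j) would limit (i) — the preserves contain meat — but (k) sets (j) aside: (k) operates against (j): aggregate throughput is 2,930 units, under the 3,390 units limit. (l) would limit (k) — the registered capacity is 3,160 units, less than the 3,210 units limit — but (m) sets (l) aside: (m) is engaged — a current Category 5 Waiver is held. So (c) applies.
Exception (d) fails — the Tier 6 Notice is not current.
Exception (e) fails — the preserves are made in a commercial kitchen, not a home kitchen.

No — exception (c) applies; Anika is not required to hold a food-handler permit.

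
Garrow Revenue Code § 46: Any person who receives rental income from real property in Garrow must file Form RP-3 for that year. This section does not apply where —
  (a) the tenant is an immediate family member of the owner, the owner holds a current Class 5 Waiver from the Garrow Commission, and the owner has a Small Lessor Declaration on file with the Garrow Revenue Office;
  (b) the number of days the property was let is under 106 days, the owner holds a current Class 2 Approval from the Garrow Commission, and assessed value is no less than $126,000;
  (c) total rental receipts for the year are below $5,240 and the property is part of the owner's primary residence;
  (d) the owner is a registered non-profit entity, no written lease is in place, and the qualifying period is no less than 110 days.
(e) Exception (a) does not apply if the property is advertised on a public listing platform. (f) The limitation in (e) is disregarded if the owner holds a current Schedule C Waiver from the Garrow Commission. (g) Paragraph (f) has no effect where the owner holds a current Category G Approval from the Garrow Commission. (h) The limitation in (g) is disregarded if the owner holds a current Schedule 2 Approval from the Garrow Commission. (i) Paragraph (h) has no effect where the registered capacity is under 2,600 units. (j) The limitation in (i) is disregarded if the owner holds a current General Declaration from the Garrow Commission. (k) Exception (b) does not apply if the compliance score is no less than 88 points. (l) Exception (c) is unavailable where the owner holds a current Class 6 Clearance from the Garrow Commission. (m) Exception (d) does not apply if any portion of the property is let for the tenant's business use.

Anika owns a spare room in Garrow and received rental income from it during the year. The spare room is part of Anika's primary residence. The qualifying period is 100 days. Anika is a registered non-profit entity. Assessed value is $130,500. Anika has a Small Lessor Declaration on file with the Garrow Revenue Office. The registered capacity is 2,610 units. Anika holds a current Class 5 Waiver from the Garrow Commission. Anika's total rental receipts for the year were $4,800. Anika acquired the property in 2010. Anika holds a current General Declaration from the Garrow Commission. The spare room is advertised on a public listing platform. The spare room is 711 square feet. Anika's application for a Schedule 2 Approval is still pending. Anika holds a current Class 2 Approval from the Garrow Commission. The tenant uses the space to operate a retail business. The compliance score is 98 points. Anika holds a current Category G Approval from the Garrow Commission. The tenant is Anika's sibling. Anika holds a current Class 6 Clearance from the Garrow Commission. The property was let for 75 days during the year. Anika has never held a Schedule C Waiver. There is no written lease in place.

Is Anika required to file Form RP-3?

Yes — Anika must file Form RP-3.

Exception (a): the tenant is an immediate family member; a current Class 5 Waiver is held; a Small Lessor Declaration is on file — every condition holds. But: (e) operates against (a): the property is publicly advertised. (f), which would lift (e), is not triggered — there is no Schedule C Waiver in force. (a) is therefore removed.
Exception (b)'s conditions are all satisfied: the number of days the property was let is 75 days, under the 106 days limit; a current Class 2 Approval is held; assessed value is $130,500, meeting the $126,000 threshold. But applying paragraph (k): (k) operates against (b): the compliance score is 98 points, meeting the 88 points threshold. (b) is therefore removed.
Exception (c): total rental receipts for the year are $4,800, below the $5,240 limit; the spare room is part of the primary residence — every condition holds. But applying paragraph (l): (l) is engaged — a current Class 6 Clearance is held. Exception (c) does not apply.
Exception (d) does not apply: the qualifying period is 100 days, short of 110 days.
None of the exceptions is available; § 46 applies in full.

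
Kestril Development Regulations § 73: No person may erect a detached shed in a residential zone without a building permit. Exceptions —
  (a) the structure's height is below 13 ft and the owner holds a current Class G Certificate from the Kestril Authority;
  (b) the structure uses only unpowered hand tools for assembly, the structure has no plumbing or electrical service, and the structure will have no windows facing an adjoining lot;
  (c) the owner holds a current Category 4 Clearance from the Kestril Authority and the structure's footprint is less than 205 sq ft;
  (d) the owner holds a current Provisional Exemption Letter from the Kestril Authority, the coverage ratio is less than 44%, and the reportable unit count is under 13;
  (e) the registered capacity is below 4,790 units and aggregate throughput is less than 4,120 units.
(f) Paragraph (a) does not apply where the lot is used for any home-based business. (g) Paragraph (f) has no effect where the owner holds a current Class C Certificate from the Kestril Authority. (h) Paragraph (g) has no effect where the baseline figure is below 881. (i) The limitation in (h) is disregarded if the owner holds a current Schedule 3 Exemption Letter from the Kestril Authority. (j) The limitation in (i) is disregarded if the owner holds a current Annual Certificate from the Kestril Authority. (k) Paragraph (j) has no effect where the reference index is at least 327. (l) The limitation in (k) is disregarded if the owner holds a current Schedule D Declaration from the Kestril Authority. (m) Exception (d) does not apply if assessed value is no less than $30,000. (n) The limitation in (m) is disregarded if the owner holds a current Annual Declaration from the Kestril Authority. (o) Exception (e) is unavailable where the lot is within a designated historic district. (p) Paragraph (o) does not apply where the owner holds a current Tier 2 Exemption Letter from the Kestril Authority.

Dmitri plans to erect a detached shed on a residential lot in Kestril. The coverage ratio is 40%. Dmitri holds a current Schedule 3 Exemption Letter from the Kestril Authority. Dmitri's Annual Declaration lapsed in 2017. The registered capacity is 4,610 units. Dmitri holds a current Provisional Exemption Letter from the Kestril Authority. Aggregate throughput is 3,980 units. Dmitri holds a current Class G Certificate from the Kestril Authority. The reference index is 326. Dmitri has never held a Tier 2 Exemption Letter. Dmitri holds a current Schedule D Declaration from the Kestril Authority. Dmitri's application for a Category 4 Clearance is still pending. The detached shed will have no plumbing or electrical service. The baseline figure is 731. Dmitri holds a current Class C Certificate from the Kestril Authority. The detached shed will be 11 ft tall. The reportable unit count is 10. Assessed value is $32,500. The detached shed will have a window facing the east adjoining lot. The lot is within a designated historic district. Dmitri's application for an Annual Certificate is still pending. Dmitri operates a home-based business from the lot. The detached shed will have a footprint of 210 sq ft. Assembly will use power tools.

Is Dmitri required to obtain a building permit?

No — exception (a) applies; Dmitri does not need a building permit.

Exception (a) is satisfied on its face — the structure's height is 11 ft, below the 13 ft limit; a current Class G Certificate is held. Considering the limiting provisions: (f) would limit (a) — a home-based business operates on the lot — but (g) sets (f) aside: (g) operates against (f): a current Class C Certificate is held. (h) would limit (g) — the baseline figure is 731, below the 881 limit — but (i) sets (h) aside: (i) operates against (h): a current Schedule 3 Exemption Letter is held. (j) is inapplicable (there is no Annual Certificate in force), so (i) stands. Exception (a) stands.
Exception (b) does not apply: assembly uses power tools.
Exception (c) requires that the owner holds a current Category 4 Clearance from the Kestril Authority; but there is no Category 4 Clearance in force, so (c) is unavailable.
Exception (d) is satisfied on its face — a current Provisional Exemption Letter is held; the coverage ratio is 40%, less than the 44% limit; the reportable unit count is 10, under the 13 limit. Turning to paragraphs (m)–(n): (m) operates against (d): assessed value is $32,500, meeting the $30,000 threshold. (n), which would lift (m), does not operate here — the Annual Declaration is not current. (d) is therefore removed.
Exception (e) is satisfied on its face — the registered capacity is 4,610 units, below the 4,790 units limit; aggregate throughput is 3,980 units, less than the 4,120 units limit. Turning to paragraphs (o)–(p): (o) applies — the lot is in a historic district. (p), which would lift (o), is not triggered — no current Tier 2 Exemption Letter is held. Exception (e) does not apply.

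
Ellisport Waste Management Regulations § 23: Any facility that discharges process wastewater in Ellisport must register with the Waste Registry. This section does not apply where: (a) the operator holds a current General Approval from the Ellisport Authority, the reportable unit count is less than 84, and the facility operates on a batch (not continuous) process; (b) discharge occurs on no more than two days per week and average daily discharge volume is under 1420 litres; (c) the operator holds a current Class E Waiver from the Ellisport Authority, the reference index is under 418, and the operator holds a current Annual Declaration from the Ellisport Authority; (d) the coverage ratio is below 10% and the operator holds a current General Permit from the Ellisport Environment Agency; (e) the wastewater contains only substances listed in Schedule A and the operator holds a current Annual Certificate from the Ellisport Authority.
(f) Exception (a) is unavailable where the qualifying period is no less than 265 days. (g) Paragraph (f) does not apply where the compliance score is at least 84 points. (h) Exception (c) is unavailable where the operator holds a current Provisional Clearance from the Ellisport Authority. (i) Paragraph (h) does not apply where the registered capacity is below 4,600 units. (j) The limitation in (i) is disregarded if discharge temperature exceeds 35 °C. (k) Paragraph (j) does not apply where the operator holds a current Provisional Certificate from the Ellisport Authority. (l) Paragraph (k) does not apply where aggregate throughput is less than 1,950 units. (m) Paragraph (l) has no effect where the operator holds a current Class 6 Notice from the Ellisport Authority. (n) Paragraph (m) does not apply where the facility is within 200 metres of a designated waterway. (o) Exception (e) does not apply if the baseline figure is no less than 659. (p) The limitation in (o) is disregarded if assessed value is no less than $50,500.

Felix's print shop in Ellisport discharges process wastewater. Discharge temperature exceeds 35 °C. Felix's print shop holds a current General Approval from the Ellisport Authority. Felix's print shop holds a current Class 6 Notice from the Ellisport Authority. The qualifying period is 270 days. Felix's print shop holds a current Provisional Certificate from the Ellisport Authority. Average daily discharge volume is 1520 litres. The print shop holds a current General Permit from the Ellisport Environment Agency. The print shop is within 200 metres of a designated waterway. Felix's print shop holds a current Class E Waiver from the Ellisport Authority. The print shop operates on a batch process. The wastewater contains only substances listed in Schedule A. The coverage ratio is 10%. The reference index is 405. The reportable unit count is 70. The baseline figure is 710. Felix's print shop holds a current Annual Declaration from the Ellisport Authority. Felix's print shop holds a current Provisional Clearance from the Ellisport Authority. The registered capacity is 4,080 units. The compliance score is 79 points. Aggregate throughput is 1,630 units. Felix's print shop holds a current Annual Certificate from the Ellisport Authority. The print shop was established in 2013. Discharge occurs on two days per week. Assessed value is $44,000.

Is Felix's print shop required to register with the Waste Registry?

Yes — Felix's print shop must register with the Waste Registry.

Exception (a) is satisfied on its face — a current General Approval is held; the reportable unit count is 70, less than the 84 limit; the facility operates on a batch process. But applying paragraphs (f)–(g): (f) operates against (a): the qualifying period is 270 days, meeting the 265 days threshold. (g), which would lift (f), is not engaged — the compliance score is 79 points, short of 84 points. Exception (a) does not apply.
Exception (b) requires that average daily discharge volume is under 1420 litres; but average daily discharge volume is 1520 litres, not under 1420 litres, so (b) is unavailable.
Exception (c): a current Class E Waiver is held; the reference index is 405, under the 418 limit; a current Annual Declaration is held — every condition holds. But: (h) operates against (c): a current Provisional Clearance is held. (i) would limit (h) — the registered capacity is 4,080 units, below the 4,600 units limit — but (j) sets (i) aside: (j) operates — discharge temperature exceeds 35 °C. (k) would limit (j) — a current Provisional Certificate is held — but (l) sets (k) aside: (l) operates — aggregate throughput is 1,630 units, less than the 1,950 units limit. (m) would limit (l) — a current Class 6 Notice is held — but (n) sets (m) aside: (n) is engaged — the print shop is within 200 m of a designated waterway. So (c) is unavailable.
Exception (d) requires that the coverage ratio is below 10%; but the coverage ratio is 10%, not below 10%, so (d) is unavailable.
All of (e)'s requirements are met (the wastewater is Schedule-A-only; a current Annual Certificate is held). However, paragraphs (o)–(p) must be considered: (o) is triggered — the baseline figure is 710, meeting the 659 threshold. (p), which would lift (o), is inapplicable — assessed value is $44,000, short of $50,500. So (e) is unavailable.
No exception displaces § 23.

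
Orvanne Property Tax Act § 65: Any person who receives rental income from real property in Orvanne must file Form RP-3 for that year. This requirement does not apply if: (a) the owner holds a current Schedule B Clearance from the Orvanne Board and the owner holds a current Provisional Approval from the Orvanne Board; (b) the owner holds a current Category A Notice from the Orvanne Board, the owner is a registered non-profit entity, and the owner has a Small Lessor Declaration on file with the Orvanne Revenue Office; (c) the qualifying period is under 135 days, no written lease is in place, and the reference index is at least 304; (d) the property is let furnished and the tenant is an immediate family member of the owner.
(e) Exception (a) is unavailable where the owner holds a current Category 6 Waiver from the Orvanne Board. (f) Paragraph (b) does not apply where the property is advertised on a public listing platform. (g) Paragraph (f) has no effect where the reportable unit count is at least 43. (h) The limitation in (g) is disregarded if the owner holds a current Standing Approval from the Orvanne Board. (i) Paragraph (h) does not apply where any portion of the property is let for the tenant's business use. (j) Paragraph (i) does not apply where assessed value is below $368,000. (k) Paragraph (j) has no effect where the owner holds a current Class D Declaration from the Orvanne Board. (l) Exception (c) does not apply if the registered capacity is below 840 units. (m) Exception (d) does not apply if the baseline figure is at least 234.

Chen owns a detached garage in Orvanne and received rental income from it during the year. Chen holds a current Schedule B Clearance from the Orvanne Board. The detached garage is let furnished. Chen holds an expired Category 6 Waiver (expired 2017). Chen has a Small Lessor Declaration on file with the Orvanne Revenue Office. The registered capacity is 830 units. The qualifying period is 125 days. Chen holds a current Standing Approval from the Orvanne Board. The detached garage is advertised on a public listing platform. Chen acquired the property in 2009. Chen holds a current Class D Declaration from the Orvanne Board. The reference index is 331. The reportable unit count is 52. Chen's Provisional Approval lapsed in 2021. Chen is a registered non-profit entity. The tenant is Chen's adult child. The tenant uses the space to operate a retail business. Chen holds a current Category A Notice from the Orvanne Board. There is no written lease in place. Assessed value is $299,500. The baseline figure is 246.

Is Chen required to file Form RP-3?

No — exception (b) applies; Chen is not required to file Form RP-3.

Exception (a) fails — there is no Provisional Approval in force.
Exception (b): a current Category A Notice is held; Chen is a registered non-profit; a Small Lessor Declaration is on file — every condition holds. Applying paragraphs (f)–(k): (f) would limit (b) — the property is publicly advertised — but (g) sets (f) aside: (g) operates against (f): the reportable unit count is 52, meeting the 43 threshold. (h) is engaged (a current Standing Approval is held), but is set aside by (i): (i) applies — the space is let for business use. (j) would limit (i) — assessed value is $299,500, below the $368,000 limit — but (k) sets (j) aside: (k) operates — a current Class D Declaration is held. Exception (b) stands.
Exception (c) is satisfied on its face — the qualifying period is 125 days, under the 135 days limit; there is no written lease; the reference index is 331, meeting the 304 threshold. But: (l) operates against (c): the registered capacity is 830 units, below the 840 units limit. (c) is therefore removed.
All of (d)'s requirements are met (the property is let furnished; the tenant is an immediate family member). However, paragraph (m) must be considered: (m) operates — the baseline figure is 246, meeting the 234 threshold. (d) is therefore removed.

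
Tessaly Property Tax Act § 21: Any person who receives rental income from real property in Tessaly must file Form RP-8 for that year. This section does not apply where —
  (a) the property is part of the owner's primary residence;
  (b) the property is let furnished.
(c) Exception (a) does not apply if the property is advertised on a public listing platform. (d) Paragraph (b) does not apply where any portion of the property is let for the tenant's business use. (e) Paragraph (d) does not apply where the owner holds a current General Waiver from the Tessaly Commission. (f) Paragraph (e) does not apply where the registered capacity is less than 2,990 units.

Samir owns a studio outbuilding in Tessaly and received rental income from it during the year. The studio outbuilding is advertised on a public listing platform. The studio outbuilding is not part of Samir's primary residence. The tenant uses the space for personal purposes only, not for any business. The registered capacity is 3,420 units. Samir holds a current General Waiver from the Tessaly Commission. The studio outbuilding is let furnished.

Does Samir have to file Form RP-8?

No — exception (b) applies; Samir is not required to file Form RP-8.

Exception (a) requires that the property is part of the owner's primary residence; but the studio outbuilding is not part of the primary residence, so (a) is unavailable.
Exception (b)'s conditions are all satisfied: the property is let furnished. Under paragraphs (d)–(f): (d) is inapplicable — the space is used for personal purposes only. (b) remains available.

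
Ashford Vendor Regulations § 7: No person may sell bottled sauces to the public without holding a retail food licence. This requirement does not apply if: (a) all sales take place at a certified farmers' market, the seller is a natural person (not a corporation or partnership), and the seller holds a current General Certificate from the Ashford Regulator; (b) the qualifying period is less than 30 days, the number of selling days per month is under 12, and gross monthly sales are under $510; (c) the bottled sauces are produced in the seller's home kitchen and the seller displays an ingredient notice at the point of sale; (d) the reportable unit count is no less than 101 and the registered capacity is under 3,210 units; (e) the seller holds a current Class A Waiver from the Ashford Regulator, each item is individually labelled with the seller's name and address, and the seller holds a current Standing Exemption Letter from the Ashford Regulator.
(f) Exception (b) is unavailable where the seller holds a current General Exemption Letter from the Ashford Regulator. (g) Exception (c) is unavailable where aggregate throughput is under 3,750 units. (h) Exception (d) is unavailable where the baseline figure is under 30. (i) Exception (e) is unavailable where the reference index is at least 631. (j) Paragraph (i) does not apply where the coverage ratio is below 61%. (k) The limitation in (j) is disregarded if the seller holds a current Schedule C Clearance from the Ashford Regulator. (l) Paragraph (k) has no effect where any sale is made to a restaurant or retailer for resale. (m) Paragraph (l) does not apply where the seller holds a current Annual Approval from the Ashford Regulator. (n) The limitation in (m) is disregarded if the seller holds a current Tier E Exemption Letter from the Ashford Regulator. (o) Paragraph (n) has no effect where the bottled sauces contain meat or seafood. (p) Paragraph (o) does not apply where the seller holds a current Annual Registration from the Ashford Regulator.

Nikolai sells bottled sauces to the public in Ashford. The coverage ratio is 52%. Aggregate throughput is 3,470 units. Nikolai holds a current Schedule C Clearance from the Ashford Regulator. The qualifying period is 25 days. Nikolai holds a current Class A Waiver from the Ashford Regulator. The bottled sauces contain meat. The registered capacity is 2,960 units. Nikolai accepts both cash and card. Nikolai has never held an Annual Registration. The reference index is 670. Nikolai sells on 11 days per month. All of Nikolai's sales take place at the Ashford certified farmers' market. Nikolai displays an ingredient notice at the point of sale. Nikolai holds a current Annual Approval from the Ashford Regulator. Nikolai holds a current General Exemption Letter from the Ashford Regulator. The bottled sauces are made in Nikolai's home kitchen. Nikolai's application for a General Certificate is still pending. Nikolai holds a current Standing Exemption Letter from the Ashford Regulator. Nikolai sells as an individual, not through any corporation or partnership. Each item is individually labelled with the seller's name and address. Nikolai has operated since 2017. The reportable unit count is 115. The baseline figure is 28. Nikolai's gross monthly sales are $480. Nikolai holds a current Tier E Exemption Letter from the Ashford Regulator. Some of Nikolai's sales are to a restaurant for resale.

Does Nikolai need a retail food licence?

Yes — Nikolai must hold a retail food licence.

Exception (a) does not apply: no current General Certificate is held.
All of (b)'s requirements are met (the qualifying period is 25 days, less than the 30 days limit; the number of selling days per month is 11, under the 12 limit; gross monthly sales are $480, under the $510 limit). But applying paragraph (f): (f) is engaged — a current General Exemption Letter is held. Exception (b) does not apply.
Exception (c) is satisfied on its face — the bottled sauces are home-kitchen produced; an ingredient notice is displayed. Turning to paragraph (g): (g) operates — aggregate throughput is 3,470 units, under the 3,750 units limit. (c) is therefore removed.
Exception (d)'s conditions are all satisfied: the reportable unit count is 115, meeting the 101 threshold; the registered capacity is 2,960 units, under the 3,210 units limit. Turning to paragraph (h): (h) applies — the baseline figure is 28, under the 30 limit. Exception (d) does not apply.
Exception (e)'s conditions are all satisfied: a current Class A Waiver is held; items are individually labelled; a current Standing Exemption Letter is held. But: (i) operates against (e): the reference index is 670, meeting the 631 threshold. (j) would limit (i) — the coverage ratio is 52%, below the 61% limit — but (k) sets (j) aside: (k) applies — a current Schedule C Clearance is held. (l) is triggered (some sales are to a restaurant for resale), but is displaced by (m): (m) operates against (l): a current Annual Approval is held. (n) would limit (m) — a current Tier E Exemption Letter is held — but (o) sets (n) aside: (o) operates against (n): the bottled sauces contain meat. (p), which would lift (o), is not engaged — there is no Annual Registration in force. (e) is therefore removed.
None of the exceptions is available; § 7 applies in full.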